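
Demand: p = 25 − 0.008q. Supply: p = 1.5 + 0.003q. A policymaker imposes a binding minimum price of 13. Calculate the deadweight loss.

2227.27

Competitive equilibrium: 25 − 0.008q = 1.5 + 0.003q → q* = 2136.3636, p* = 7.9091.
At the floor p = 13, quantity demanded = (25 − 13)/0.008 = 1500.
Sellers' marginal cost at q' = 1500: 1.5 + 0.003·1500 = 6.
Δq = 2136.3636 − 1500 = 636.3636; wedge = 13 − 6 = 7.
Deadweight loss = ½ × 636.3636 × 7 = 2227.27.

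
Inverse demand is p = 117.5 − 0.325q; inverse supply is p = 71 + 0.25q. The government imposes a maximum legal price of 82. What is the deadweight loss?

390.82

Competitive equilibrium: 117.5 − 0.325q = 71 + 0.25q → q* = 80.8696, p* = 91.2174.
At the ceiling p = 82, quantity supplied = (82 − 71)/0.25 = 44.
Willingness to pay at q' = 44: 117.5 − 0.325·44 = 103.2.
Δq = 80.8696 − 44 = 36.8696; wedge = 103.2 − 82 = 21.2.
Deadweight loss = ½ × 36.8696 × 21.2 = 390.82.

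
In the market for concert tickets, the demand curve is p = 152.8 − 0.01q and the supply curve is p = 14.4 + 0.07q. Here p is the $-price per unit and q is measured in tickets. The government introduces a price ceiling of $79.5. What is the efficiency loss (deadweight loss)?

Competitive equilibrium: 152.8 − 0.01q = 14.4 + 0.07q → q* = 1730, p* = 135.5.
At the ceiling p = 79.5, quantity supplied = (79.5 − 14.4)/0.07 = 930.
Willingness to pay at q' = 930: 152.8 − 0.01·930 = 143.5.
Δq = 1730 − 930 = 800; wedge = 143.5 − 79.5 = 64.
The triangle = ½ × 800 × 64 = $25600.

$25600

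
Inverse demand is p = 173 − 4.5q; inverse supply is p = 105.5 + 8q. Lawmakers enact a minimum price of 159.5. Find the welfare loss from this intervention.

Competitive equilibrium: 173 − 4.5q = 105.5 + 8q → q* = 5.4, p* = 148.7.
At the floor p = 159.5, quantity demanded = (173 − 159.5)/4.5 = 3.
Sellers' marginal cost at q' = 3: 105.5 + 8·3 = 129.5.
Δq = 5.4 − 3 = 2.4; wedge = 159.5 − 129.5 = 30.
DWL = ½ × 2.4 × 30 = 36.

36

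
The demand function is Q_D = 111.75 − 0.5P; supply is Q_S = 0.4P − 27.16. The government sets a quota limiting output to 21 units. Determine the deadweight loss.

In inverse form: demand P = 223.5 − 2Q, supply P = 67.9 + 2.5Q.
Competitive equilibrium: 223.5 − 2Q = 67.9 + 2.5Q → Q* = 34.5778, P* = 154.3444.
At Q = 21: demand price = 223.5 − 2·21 = 181.5; supply price = 67.9 + 2.5·21 = 120.4.
ΔQ = 34.5778 − 21 = 13.5778; wedge = 181.5 − 120.4 = 61.1.
Welfare loss = ½ × 13.5778 × 61.1 = 414.80.

414.80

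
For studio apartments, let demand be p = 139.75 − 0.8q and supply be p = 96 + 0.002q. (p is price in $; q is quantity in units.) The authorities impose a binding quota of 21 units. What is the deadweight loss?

Competitive equilibrium: 139.75 − 0.8q = 96 + 0.002q → q* = 54.5511, p* = 96.1091.
At q = 21: demand price = 139.75 − 0.8·21 = 122.95; supply price = 96 + 0.002·21 = 96.042.
Δq = 54.5511 − 21 = 33.5511; wedge = 122.95 − 96.042 = 26.908.
DWL = ½ × 33.5511 × 26.908 = $451.40.

$451.40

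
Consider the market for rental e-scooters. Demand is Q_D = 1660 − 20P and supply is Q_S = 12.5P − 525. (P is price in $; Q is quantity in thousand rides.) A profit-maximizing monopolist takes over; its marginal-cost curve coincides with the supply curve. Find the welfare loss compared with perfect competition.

In inverse form: demand P = 83 − 0.05Q, supply P = 42 + 0.08Q.
Competitive equilibrium: 83 − 0.05Q = 42 + 0.08Q → Q* = 315.3846, P* = 67.2308.
Marginal revenue: MR = 83 − 0.1Q. Set MR = MC: 83 − 0.1Q = 42 + 0.08Q → Q_m = 227.7778.
Price P_m = 83 − 0.05·227.7778 = 71.6111; MC(Q_m) = 42 + 0.08·227.7778 = 60.2222.
Competitive Q* = 315.3846, so ΔQ = 87.6068; wedge = 71.6111 − 60.2222 = 11.3889.
Deadweight loss = ½ × 87.6068 × 11.3889 = $498.87 thousand.

$498.87 thousand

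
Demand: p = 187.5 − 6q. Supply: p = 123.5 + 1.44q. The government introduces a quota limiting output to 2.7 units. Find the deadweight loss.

129.59

Competitive equilibrium: 187.5 − 6q = 123.5 + 1.44q → q* = 8.6022, p* = 135.8871.
At q = 2.7: demand price = 187.5 − 6·2.7 = 171.3; supply price = 123.5 + 1.44·2.7 = 127.388.
Δq = 8.6022 − 2.7 = 5.9022; wedge = 171.3 − 127.388 = 43.912.
Deadweight loss = ½ × 5.9022 × 43.912 = 129.59.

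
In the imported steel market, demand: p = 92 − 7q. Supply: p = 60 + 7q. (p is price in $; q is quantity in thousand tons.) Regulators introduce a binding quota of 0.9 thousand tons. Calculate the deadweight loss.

$13.44 thousand

Competitive equilibrium: 92 − 7q = 60 + 7q → q* = 2.2857, p* = 76.
At q = 0.9: demand price = 92 − 7·0.9 = 85.7; supply price = 60 + 7·0.9 = 66.3.
Δq = 2.2857 − 0.9 = 1.3857; wedge = 85.7 − 66.3 = 19.4.
Welfare loss = ½ × 1.3857 × 19.4 = $13.44 thousand.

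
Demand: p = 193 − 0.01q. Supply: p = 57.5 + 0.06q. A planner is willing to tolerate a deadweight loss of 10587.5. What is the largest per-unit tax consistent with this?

Competitive equilibrium: 193 − 0.01q = 57.5 + 0.06q → q* = 1935.7143, p* = 173.6429.
A tax t gives Δq = t/0.07 and wedge t, so DWL = t²/0.14.
t²/0.14 = 10587.5 → t² = 1482.25 → t = 38.5.

38.5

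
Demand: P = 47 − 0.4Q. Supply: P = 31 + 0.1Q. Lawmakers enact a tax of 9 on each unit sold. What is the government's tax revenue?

126

Competitive equilibrium: 47 − 0.4Q = 31 + 0.1Q → Q* = 32, P* = 34.2.
With the tax, the buyer price exceeds the seller price by 9: (47 − 0.4Q) − (31 + 0.1Q) = 9 → Q' = 14.
Tax revenue = 9 × 14 = 126.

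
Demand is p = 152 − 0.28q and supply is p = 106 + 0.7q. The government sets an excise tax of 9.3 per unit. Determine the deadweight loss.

44.13

Competitive equilibrium: 152 − 0.28q = 106 + 0.7q → q* = 46.9388, p* = 138.8571.
With the tax, the buyer price exceeds the seller price by 9.3: (152 − 0.28q) − (106 + 0.7q) = 9.3 → q' = 37.449.
Δq = 46.9388 − 37.449 = 9.4898; the wedge equals the tax, 9.3.
Welfare loss = ½ × 9.4898 × 9.3 = 44.13.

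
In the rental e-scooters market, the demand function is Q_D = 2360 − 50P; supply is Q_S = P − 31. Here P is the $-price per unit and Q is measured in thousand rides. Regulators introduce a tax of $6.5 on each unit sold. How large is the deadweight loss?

$20.71 thousand

In inverse form: demand P = 47.2 − 0.02Q, supply P = 31 + Q.
Competitive equilibrium: 47.2 − 0.02Q = 31 + Q → Q* = 15.8824, P* = 46.8824.
With the tax, the buyer price exceeds the seller price by 6.5: (47.2 − 0.02Q) − (31 + Q) = 6.5 → Q' = 9.5098.
ΔQ = 15.8824 − 9.5098 = 6.3726; the wedge equals the tax, 6.5.
DWL = ½ × 6.3726 × 6.5 = $20.71 thousand.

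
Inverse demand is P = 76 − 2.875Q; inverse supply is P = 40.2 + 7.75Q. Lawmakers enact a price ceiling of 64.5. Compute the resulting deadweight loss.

0.29

Competitive equilibrium: 76 − 2.875Q = 40.2 + 7.75Q → Q* = 3.3694, P* = 66.3129.
At the ceiling P = 64.5, quantity supplied = (64.5 − 40.2)/7.75 = 3.1355.
Willingness to pay at Q' = 3.1355: 76 − 2.875·3.1355 = 66.9854.
ΔQ = 3.3694 − 3.1355 = 0.2339; wedge = 66.9854 − 64.5 = 2.4854.
Deadweight loss = ½ × 0.2339 × 2.4854 = 0.29.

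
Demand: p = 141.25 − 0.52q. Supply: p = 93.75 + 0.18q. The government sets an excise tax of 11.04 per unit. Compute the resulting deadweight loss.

87.06

Competitive equilibrium: 141.25 − 0.52q = 93.75 + 0.18q → q* = 67.8571, p* = 105.9643.
With the tax, the buyer price exceeds the seller price by 11.04: (141.25 − 0.52q) − (93.75 + 0.18q) = 11.04 → q' = 52.0857.
Δq = 67.8571 − 52.0857 = 15.7714; the wedge equals the tax, 11.04.
Deadweight loss = ½ × 15.7714 × 11.04 = 87.06.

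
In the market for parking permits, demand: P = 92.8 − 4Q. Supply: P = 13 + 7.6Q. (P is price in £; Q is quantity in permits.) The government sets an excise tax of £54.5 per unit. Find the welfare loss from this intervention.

£128.03

Competitive equilibrium: 92.8 − 4Q = 13 + 7.6Q → Q* = 6.8793, P* = 65.2828.
With the tax, the buyer price exceeds the seller price by 54.5: (92.8 − 4Q) − (13 + 7.6Q) = 54.5 → Q' = 2.181.
ΔQ = 6.8793 − 2.181 = 4.6983; the wedge equals the tax, 54.5.
DWL = ½ × 4.6983 × 54.5 = £128.03.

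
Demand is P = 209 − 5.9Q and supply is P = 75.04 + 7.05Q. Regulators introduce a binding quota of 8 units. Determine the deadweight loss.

Competitive equilibrium: 209 − 5.9Q = 75.04 + 7.05Q → Q* = 10.3444, P* = 147.968.
At Q = 8: demand price = 209 − 5.9·8 = 161.8; supply price = 75.04 + 7.05·8 = 131.44.
ΔQ = 10.3444 − 8 = 2.3444; wedge = 161.8 − 131.44 = 30.36.
DWL = ½ × 2.3444 × 30.36 = 35.59.

35.59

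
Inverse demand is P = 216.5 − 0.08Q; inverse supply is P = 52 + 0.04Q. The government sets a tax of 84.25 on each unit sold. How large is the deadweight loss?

29575.26

Competitive equilibrium: 216.5 − 0.08Q = 52 + 0.04Q → Q* = 1370.8333, P* = 106.8333.
With the tax, the buyer price exceeds the seller price by 84.25: (216.5 − 0.08Q) − (52 + 0.04Q) = 84.25 → Q' = 668.75.
ΔQ = 1370.8333 − 668.75 = 702.0833; the wedge equals the tax, 84.25.
Deadweight loss = ½ × 702.0833 × 84.25 = 29575.26.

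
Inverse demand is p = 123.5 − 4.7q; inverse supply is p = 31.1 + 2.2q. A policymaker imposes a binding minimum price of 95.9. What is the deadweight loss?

195.05

Competitive equilibrium: 123.5 − 4.7q = 31.1 + 2.2q → q* = 13.3913, p* = 60.5609.
At the floor p = 95.9, quantity demanded = (123.5 − 95.9)/4.7 = 5.8723.
Sellers' marginal cost at q' = 5.8723: 31.1 + 2.2·5.8723 = 44.0191.
Δq = 13.3913 − 5.8723 = 7.519; wedge = 95.9 − 44.0191 = 51.8809.
The triangle = ½ × 7.519 × 51.8809 = 195.05.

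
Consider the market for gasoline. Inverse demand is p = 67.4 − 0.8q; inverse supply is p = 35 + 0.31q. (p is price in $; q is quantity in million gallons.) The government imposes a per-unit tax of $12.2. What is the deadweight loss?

Competitive equilibrium: 67.4 − 0.8q = 35 + 0.31q → q* = 29.1892, p* = 44.0486.
With the tax, the buyer price exceeds the seller price by 12.2: (67.4 − 0.8q) − (35 + 0.31q) = 12.2 → q' = 18.1982.
Δq = 29.1892 − 18.1982 = 10.991; the wedge equals the tax, 12.2.
Welfare loss = ½ × 10.991 × 12.2 = $67.05 million.

$67.05 million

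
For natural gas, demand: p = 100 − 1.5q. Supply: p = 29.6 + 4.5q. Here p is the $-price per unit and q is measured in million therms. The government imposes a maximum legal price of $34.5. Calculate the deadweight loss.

$339.91 million

Competitive equilibrium: 100 − 1.5q = 29.6 + 4.5q → q* = 11.7333, p* = 82.4.
At the ceiling p = 34.5, quantity supplied = (34.5 − 29.6)/4.5 = 1.0889.
Willingness to pay at q' = 1.0889: 100 − 1.5·1.0889 = 98.3667.
Δq = 11.7333 − 1.0889 = 10.6444; wedge = 98.3667 − 34.5 = 63.8667.
DWL = ½ × 10.6444 × 63.8667 = $339.91 million.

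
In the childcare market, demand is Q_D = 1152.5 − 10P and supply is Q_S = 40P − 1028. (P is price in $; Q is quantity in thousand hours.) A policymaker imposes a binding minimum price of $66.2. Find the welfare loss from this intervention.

$3189.43 thousand

In inverse form: demand P = 115.25 − 0.1Q, supply P = 25.7 + 0.025Q.
Competitive equilibrium: 115.25 − 0.1Q = 25.7 + 0.025Q → Q* = 716.4, P* = 43.61.
At the floor P = 66.2, quantity demanded = (115.25 − 66.2)/0.1 = 490.5.
Sellers' marginal cost at Q' = 490.5: 25.7 + 0.025·490.5 = 37.9625.
ΔQ = 716.4 − 490.5 = 225.9; wedge = 66.2 − 37.9625 = 28.2375.
Welfare loss = ½ × 225.9 × 28.2375 = $3189.43 thousand.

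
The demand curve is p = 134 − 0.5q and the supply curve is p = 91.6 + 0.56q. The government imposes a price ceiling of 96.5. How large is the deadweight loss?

517.58

Competitive equilibrium: 134 − 0.5q = 91.6 + 0.56q → q* = 40, p* = 114.
At the ceiling p = 96.5, quantity supplied = (96.5 − 91.6)/0.56 = 8.75.
Willingness to pay at q' = 8.75: 134 − 0.5·8.75 = 129.625.
Δq = 40 − 8.75 = 31.25; wedge = 129.625 − 96.5 = 33.125.
Welfare loss = ½ × 31.25 × 33.125 = 517.58.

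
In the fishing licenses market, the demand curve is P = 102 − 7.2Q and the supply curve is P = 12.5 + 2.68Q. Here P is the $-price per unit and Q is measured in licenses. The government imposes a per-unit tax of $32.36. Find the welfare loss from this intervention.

$52.99

Competitive equilibrium: 102 − 7.2Q = 12.5 + 2.68Q → Q* = 9.0587, P* = 36.7773.
With the tax, the buyer price exceeds the seller price by 32.36: (102 − 7.2Q) − (12.5 + 2.68Q) = 32.36 → Q' = 5.7834.
ΔQ = 9.0587 − 5.7834 = 3.2753; the wedge equals the tax, 32.36.
Welfare loss = ½ × 3.2753 × 32.36 = $52.99.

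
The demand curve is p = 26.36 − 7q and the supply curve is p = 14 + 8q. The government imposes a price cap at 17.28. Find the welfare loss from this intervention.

Competitive equilibrium: 26.36 − 7q = 14 + 8q → q* = 0.824, p* = 20.592.
At the ceiling p = 17.28, quantity supplied = (17.28 − 14)/8 = 0.41.
Willingness to pay at q' = 0.41: 26.36 − 7·0.41 = 23.49.
Δq = 0.824 − 0.41 = 0.414; wedge = 23.49 − 17.28 = 6.21.
Deadweight loss = ½ × 0.414 × 6.21 = 1.29.

1.29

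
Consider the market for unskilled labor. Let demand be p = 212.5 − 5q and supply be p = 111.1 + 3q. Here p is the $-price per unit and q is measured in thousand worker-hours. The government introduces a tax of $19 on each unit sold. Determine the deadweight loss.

$22.56 thousand

Competitive equilibrium: 212.5 − 5q = 111.1 + 3q → q* = 12.675, p* = 149.125.
With the tax, the buyer price exceeds the seller price by 19: (212.5 − 5q) − (111.1 + 3q) = 19 → q' = 10.3.
Δq = 12.675 − 10.3 = 2.375; the wedge equals the tax, 19.
Deadweight loss = ½ × 2.375 × 19 = $22.56 thousand.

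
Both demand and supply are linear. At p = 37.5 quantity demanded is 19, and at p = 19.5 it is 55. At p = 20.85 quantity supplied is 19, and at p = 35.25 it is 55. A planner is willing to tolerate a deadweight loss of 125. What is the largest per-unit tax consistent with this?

15

Demand slope = (19.5 − 37.5)/(55 − 19) = −0.5, so p = 47 − 0.5q.
Supply slope = (35.25 − 20.85)/(55 − 19) = 0.4, so p = 13.25 + 0.4q.
Competitive equilibrium: 47 − 0.5q = 13.25 + 0.4q → q* = 37.5, p* = 28.25.
A tax t gives Δq = t/0.9 and wedge t, so DWL = t²/1.8.
t²/1.8 = 125 → t² = 225 → t = 15.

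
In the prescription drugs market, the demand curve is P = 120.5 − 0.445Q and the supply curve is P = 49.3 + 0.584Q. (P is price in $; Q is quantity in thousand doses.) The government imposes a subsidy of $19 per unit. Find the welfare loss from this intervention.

Competitive equilibrium: 120.5 − 0.445Q = 49.3 + 0.584Q → Q* = 69.1934, P* = 89.7089.
The subsidy lowers effective supply by 19: P = 30.3 + 0.584Q.
New quantity: 120.5 − 0.445Q = 30.3 + 0.584Q → Q' = 87.6579.
Overproduction ΔQ = 87.6579 − 69.1934 = 18.4645; wedge = subsidy = 19.
Deadweight loss = ½ × 18.4645 × 19 = $175.41 thousand.

$175.41 thousand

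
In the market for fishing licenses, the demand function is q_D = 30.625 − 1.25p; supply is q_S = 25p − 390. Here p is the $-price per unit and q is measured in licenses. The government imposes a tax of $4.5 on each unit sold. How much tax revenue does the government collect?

$23.57

In inverse form: demand p = 24.5 − 0.8q, supply p = 15.6 + 0.04q.
Competitive equilibrium: 24.5 − 0.8q = 15.6 + 0.04q → q* = 10.5952, p* = 16.0238.
With the tax, the buyer price exceeds the seller price by 4.5: (24.5 − 0.8q) − (15.6 + 0.04q) = 4.5 → q' = 5.2381.
Tax revenue = 4.5 × 5.2381 = $23.57.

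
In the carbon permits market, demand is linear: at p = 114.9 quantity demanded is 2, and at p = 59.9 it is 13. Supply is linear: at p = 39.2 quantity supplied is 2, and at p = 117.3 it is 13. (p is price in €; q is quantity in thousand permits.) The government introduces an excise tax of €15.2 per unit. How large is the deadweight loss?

Demand slope = (59.9 − 114.9)/(13 − 2) = −5, so p = 124.9 − 5q.
Supply slope = (117.3 − 39.2)/(13 − 2) = 7.1, so p = 25 + 7.1q.
Competitive equilibrium: 124.9 − 5q = 25 + 7.1q → q* = 8.2562, p* = 83.619.
With the tax, the buyer price exceeds the seller price by 15.2: (124.9 − 5q) − (25 + 7.1q) = 15.2 → q' = 7.
Δq = 8.2562 − 7 = 1.2562; the wedge equals the tax, 15.2.
DWL = ½ × 1.2562 × 15.2 = €9.55 thousand.

€9.55 thousand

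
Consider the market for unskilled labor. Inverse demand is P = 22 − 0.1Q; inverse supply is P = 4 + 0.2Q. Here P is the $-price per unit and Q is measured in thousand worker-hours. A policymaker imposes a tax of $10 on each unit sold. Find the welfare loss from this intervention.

$166.67 thousand

Competitive equilibrium: 22 − 0.1Q = 4 + 0.2Q → Q* = 60, P* = 16.
With the tax, the buyer price exceeds the seller price by 10: (22 − 0.1Q) − (4 + 0.2Q) = 10 → Q' = 26.6667.
ΔQ = 60 − 26.6667 = 33.3333; the wedge equals the tax, 10.
Welfare loss = ½ × 33.3333 × 10 = $166.67 thousand.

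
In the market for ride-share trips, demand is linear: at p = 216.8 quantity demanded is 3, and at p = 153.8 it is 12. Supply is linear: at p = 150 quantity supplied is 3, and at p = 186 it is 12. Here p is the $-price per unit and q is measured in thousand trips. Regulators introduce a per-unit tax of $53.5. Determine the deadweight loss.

Demand slope = (153.8 − 216.8)/(12 − 3) = −7, so p = 237.8 − 7q.
Supply slope = (186 − 150)/(12 − 3) = 4, so p = 138 + 4q.
Competitive equilibrium: 237.8 − 7q = 138 + 4q → q* = 9.0727, p* = 174.2909.
With the tax, the buyer price exceeds the seller price by 53.5: (237.8 − 7q) − (138 + 4q) = 53.5 → q' = 4.2091.
Δq = 9.0727 − 4.2091 = 4.8636; the wedge equals the tax, 53.5.
DWL = ½ × 4.8636 × 53.5 = $130.10 thousand.

$130.10 thousand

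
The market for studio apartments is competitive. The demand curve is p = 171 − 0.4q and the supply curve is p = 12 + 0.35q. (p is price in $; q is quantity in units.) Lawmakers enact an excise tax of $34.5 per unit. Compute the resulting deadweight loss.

$793.50

Competitive equilibrium: 171 − 0.4q = 12 + 0.35q → q* = 212, p* = 86.2.
With the tax, the buyer price exceeds the seller price by 34.5: (171 − 0.4q) − (12 + 0.35q) = 34.5 → q' = 166.
Δq = 212 − 166 = 46; the wedge equals the tax, 34.5.
The triangle = ½ × 46 × 34.5 = $793.50.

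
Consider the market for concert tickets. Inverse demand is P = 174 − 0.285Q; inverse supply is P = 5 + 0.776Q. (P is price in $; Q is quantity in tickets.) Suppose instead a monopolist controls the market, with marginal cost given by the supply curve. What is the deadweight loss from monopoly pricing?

$603.43

Competitive equilibrium: 174 − 0.285Q = 5 + 0.776Q → Q* = 159.2837, P* = 128.6041.
Marginal revenue: MR = 174 − 0.57Q. Set MR = MC: 174 − 0.57Q = 5 + 0.776Q → Q_m = 125.5572.
Price P_m = 174 − 0.285·125.5572 = 138.2162; MC(Q_m) = 5 + 0.776·125.5572 = 102.4324.
Competitive Q* = 159.2837, so ΔQ = 33.7265; wedge = 138.2162 − 102.4324 = 35.7838.
Welfare loss = ½ × 33.7265 × 35.7838 = $603.43.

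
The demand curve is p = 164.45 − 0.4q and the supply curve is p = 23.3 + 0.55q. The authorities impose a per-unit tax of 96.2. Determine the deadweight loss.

4870.76

Competitive equilibrium: 164.45 − 0.4q = 23.3 + 0.55q → q* = 148.5789, p* = 105.0184.
With the tax, the buyer price exceeds the seller price by 96.2: (164.45 − 0.4q) − (23.3 + 0.55q) = 96.2 → q' = 47.3158.
Δq = 148.5789 − 47.3158 = 101.2631; the wedge equals the tax, 96.2.
The triangle = ½ × 101.2631 × 96.2 = 4870.76.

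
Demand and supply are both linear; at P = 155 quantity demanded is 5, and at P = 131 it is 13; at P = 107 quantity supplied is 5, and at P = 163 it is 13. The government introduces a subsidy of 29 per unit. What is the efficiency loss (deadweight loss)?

Demand slope = (131 − 155)/(13 − 5) = −3, so P = 170 − 3Q.
Supply slope = (163 − 107)/(13 − 5) = 7, so P = 72 + 7Q.
Competitive equilibrium: 170 − 3Q = 72 + 7Q → Q* = 9.8, P* = 140.6.
The subsidy lowers effective supply by 29: P = 43 + 7Q.
New quantity: 170 − 3Q = 43 + 7Q → Q' = 12.7.
Overproduction ΔQ = 12.7 − 9.8 = 2.9; wedge = subsidy = 29.
Welfare loss = ½ × 2.9 × 29 = 42.05.

42.05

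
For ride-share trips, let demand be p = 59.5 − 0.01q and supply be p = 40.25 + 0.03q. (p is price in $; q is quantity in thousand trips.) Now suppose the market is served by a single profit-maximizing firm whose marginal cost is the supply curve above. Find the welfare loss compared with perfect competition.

$185.28 thousand

Competitive equilibrium: 59.5 − 0.01q = 40.25 + 0.03q → q* = 481.25, p* = 54.6875.
Marginal revenue: MR = 59.5 − 0.02q. Set MR = MC: 59.5 − 0.02q = 40.25 + 0.03q → q_m = 385.
Price p_m = 59.5 − 0.01·385 = 55.65; MC(q_m) = 40.25 + 0.03·385 = 51.8.
Competitive q* = 481.25, so Δq = 96.25; wedge = 55.65 − 51.8 = 3.85.
DWL = ½ × 96.25 × 3.85 = $185.28 thousand.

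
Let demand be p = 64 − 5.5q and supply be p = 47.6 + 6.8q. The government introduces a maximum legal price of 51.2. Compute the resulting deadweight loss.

Competitive equilibrium: 64 − 5.5q = 47.6 + 6.8q → q* = 1.3333, p* = 56.6667.
At the ceiling p = 51.2, quantity supplied = (51.2 − 47.6)/6.8 = 0.5294.
Willingness to pay at q' = 0.5294: 64 − 5.5·0.5294 = 61.0883.
Δq = 1.3333 − 0.5294 = 0.8039; wedge = 61.0883 − 51.2 = 9.8883.
Welfare loss = ½ × 0.8039 × 9.8883 = 3.97.

3.97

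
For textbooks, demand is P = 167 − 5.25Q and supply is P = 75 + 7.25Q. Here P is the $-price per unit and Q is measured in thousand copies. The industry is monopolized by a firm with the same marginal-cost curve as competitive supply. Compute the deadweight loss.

Competitive equilibrium: 167 − 5.25Q = 75 + 7.25Q → Q* = 7.36, P* = 128.36.
Marginal revenue: MR = 167 − 10.5Q. Set MR = MC: 167 − 10.5Q = 75 + 7.25Q → Q_m = 5.1831.
Price P_m = 167 − 5.25·5.1831 = 139.7887; MC(Q_m) = 75 + 7.25·5.1831 = 112.5775.
Competitive Q* = 7.36, so ΔQ = 2.1769; wedge = 139.7887 − 112.5775 = 27.2112.
The triangle = ½ × 2.1769 × 27.2112 = $29.62 thousand.

$29.62 thousand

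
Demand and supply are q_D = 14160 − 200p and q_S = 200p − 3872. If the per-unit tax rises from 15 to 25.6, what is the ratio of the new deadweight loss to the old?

2.913

In inverse form: demand p = 70.8 − 0.005q, supply p = 19.36 + 0.005q.
Competitive equilibrium: 70.8 − 0.005q = 19.36 + 0.005q → q* = 5144, p* = 45.08.
For a per-unit tax t: Δq = t/0.01, so DWL = ½·t·(t/0.01) = t²/0.02.
At t = 15: DWL = 11250. At t = 25.6: DWL = 32768.
Ratio = (25.6/15)² = 2.913.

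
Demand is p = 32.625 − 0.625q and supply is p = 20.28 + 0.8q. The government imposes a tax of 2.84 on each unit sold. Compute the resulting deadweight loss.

Competitive equilibrium: 32.625 − 0.625q = 20.28 + 0.8q → q* = 8.6632, p* = 27.2105.
With the tax, the buyer price exceeds the seller price by 2.84: (32.625 − 0.625q) − (20.28 + 0.8q) = 2.84 → q' = 6.6702.
Δq = 8.6632 − 6.6702 = 1.993; the wedge equals the tax, 2.84.
Welfare loss = ½ × 1.993 × 2.84 = 2.83.

2.83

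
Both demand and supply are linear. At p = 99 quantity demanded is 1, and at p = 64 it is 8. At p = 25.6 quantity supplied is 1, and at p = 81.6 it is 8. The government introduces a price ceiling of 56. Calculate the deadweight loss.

22.15

Demand slope = (64 − 99)/(8 − 1) = −5, so p = 104 − 5q.
Supply slope = (81.6 − 25.6)/(8 − 1) = 8, so p = 17.6 + 8q.
Competitive equilibrium: 104 − 5q = 17.6 + 8q → q* = 6.6462, p* = 70.7692.
At the ceiling p = 56, quantity supplied = (56 − 17.6)/8 = 4.8.
Willingness to pay at q' = 4.8: 104 − 5·4.8 = 80.
Δq = 6.6462 − 4.8 = 1.8462; wedge = 80 − 56 = 24.
Welfare loss = ½ × 1.8462 × 24 = 22.15.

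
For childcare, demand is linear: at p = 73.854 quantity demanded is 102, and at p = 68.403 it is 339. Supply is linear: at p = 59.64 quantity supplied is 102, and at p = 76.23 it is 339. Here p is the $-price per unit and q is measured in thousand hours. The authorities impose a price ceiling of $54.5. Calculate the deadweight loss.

Demand slope = (68.403 − 73.854)/(339 − 102) = −0.023, so p = 76.2 − 0.023q.
Supply slope = (76.23 − 59.64)/(339 − 102) = 0.07, so p = 52.5 + 0.07q.
Competitive equilibrium: 76.2 − 0.023q = 52.5 + 0.07q → q* = 254.8387, p* = 70.3387.
At the ceiling p = 54.5, quantity supplied = (54.5 − 52.5)/0.07 = 28.5714.
Willingness to pay at q' = 28.5714: 76.2 − 0.023·28.5714 = 75.5429.
Δq = 254.8387 − 28.5714 = 226.2673; wedge = 75.5429 − 54.5 = 21.0429.
The triangle = ½ × 226.2673 × 21.0429 = $2380.66 thousand.

$2380.66 thousand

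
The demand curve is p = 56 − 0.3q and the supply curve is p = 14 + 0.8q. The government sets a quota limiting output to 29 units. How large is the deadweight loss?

Competitive equilibrium: 56 − 0.3q = 14 + 0.8q → q* = 38.1818, p* = 44.5455.
At q = 29: demand price = 56 − 0.3·29 = 47.3; supply price = 14 + 0.8·29 = 37.2.
Δq = 38.1818 − 29 = 9.1818; wedge = 47.3 − 37.2 = 10.1.
Welfare loss = ½ × 9.1818 × 10.1 = 46.37.

46.37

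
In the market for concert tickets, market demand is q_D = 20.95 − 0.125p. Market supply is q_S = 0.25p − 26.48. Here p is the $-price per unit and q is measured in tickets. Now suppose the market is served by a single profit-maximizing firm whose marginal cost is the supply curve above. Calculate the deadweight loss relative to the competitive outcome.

$25.36

In inverse form: demand p = 167.6 − 8q, supply p = 105.92 + 4q.
Competitive equilibrium: 167.6 − 8q = 105.92 + 4q → q* = 5.14, p* = 126.48.
Marginal revenue: MR = 167.6 − 16q. Set MR = MC: 167.6 − 16q = 105.92 + 4q → q_m = 3.084.
Price p_m = 167.6 − 8·3.084 = 142.928; MC(q_m) = 105.92 + 4·3.084 = 118.256.
Competitive q* = 5.14, so Δq = 2.056; wedge = 142.928 − 118.256 = 24.672.
DWL = ½ × 2.056 × 24.672 = $25.36.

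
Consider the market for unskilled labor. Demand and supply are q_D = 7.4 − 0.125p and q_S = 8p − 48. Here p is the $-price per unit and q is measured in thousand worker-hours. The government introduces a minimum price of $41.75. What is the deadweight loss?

$77.45 thousand

In inverse form: demand p = 59.2 − 8q, supply p = 6 + 0.125q.
Competitive equilibrium: 59.2 − 8q = 6 + 0.125q → q* = 6.5477, p* = 6.8185.
At the floor p = 41.75, quantity demanded = (59.2 − 41.75)/8 = 2.1813.
Sellers' marginal cost at q' = 2.1813: 6 + 0.125·2.1813 = 6.2727.
Δq = 6.5477 − 2.1813 = 4.3664; wedge = 41.75 − 6.2727 = 35.4773.
Deadweight loss = ½ × 4.3664 × 35.4773 = $77.45 thousand.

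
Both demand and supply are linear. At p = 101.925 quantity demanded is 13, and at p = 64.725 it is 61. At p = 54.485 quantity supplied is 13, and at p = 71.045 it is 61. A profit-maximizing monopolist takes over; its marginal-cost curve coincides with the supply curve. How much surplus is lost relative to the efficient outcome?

287.03

Demand slope = (64.725 − 101.925)/(61 − 13) = −0.775, so p = 112 − 0.775q.
Supply slope = (71.045 − 54.485)/(61 − 13) = 0.345, so p = 50 + 0.345q.
Competitive equilibrium: 112 − 0.775q = 50 + 0.345q → q* = 55.35714, p* = 69.09821.
Marginal revenue: MR = 112 − 1.55q. Set MR = MC: 112 − 1.55q = 50 + 0.345q → q_m = 32.71768.
Price p_m = 112 − 0.775·32.71768 = 86.6438; MC(q_m) = 50 + 0.345·32.71768 = 61.2876.
Competitive q* = 55.35714, so Δq = 22.63946; wedge = 86.6438 − 61.2876 = 25.3562.
Deadweight loss = ½ × 22.63946 × 25.3562 = 287.03.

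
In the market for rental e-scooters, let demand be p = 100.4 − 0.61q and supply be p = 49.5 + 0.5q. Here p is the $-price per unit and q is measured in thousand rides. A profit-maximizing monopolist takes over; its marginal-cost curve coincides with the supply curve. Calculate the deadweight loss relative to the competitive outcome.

Competitive equilibrium: 100.4 − 0.61q = 49.5 + 0.5q → q* = 45.8559, p* = 72.4279.
Marginal revenue: MR = 100.4 − 1.22q. Set MR = MC: 100.4 − 1.22q = 49.5 + 0.5q → q_m = 29.593.
Price p_m = 100.4 − 0.61·29.593 = 82.3483; MC(q_m) = 49.5 + 0.5·29.593 = 64.2965.
Competitive q* = 45.8559, so Δq = 16.2629; wedge = 82.3483 − 64.2965 = 18.0518.
The triangle = ½ × 16.2629 × 18.0518 = $146.79 thousand.

$146.79 thousand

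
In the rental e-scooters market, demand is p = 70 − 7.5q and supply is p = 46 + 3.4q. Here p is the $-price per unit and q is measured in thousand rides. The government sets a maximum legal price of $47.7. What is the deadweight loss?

$15.78 thousand

Competitive equilibrium: 70 − 7.5q = 46 + 3.4q → q* = 2.2018, p* = 53.4862.
At the ceiling p = 47.7, quantity supplied = (47.7 − 46)/3.4 = 0.5.
Willingness to pay at q' = 0.5: 70 − 7.5·0.5 = 66.25.
Δq = 2.2018 − 0.5 = 1.7018; wedge = 66.25 − 47.7 = 18.55.
The triangle = ½ × 1.7018 × 18.55 = $15.78 thousand.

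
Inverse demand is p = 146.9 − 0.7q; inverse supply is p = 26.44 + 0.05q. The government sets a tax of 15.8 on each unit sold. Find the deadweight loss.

Competitive equilibrium: 146.9 − 0.7q = 26.44 + 0.05q → q* = 160.6133, p* = 34.4707.
With the tax, the buyer price exceeds the seller price by 15.8: (146.9 − 0.7q) − (26.44 + 0.05q) = 15.8 → q' = 139.5467.
Δq = 160.6133 − 139.5467 = 21.0666; the wedge equals the tax, 15.8.
Deadweight loss = ½ × 21.0666 × 15.8 = 166.43.

166.43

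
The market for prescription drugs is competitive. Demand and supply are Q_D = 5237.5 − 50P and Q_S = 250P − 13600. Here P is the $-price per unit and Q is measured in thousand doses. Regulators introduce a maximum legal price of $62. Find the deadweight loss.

$470.05 thousand

In inverse form: demand P = 104.75 − 0.02Q, supply P = 54.4 + 0.004Q.
Competitive equilibrium: 104.75 − 0.02Q = 54.4 + 0.004Q → Q* = 2097.9167, P* = 62.7917.
At the ceiling P = 62, quantity supplied = (62 − 54.4)/0.004 = 1900.
Willingness to pay at Q' = 1900: 104.75 − 0.02·1900 = 66.75.
ΔQ = 2097.9167 − 1900 = 197.9167; wedge = 66.75 − 62 = 4.75.
The triangle = ½ × 197.9167 × 4.75 = $470.05 thousand.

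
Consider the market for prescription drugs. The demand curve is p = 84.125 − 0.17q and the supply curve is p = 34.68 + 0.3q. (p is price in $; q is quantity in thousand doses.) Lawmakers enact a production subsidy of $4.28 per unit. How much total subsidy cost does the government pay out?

Competitive equilibrium: 84.125 − 0.17q = 34.68 + 0.3q → q* = 105.2021, p* = 66.2406.
The subsidy lowers effective supply by 4.28: p = 30.4 + 0.3q.
New quantity: 84.125 − 0.17q = 30.4 + 0.3q → q' = 114.3085.
Total subsidy cost = 4.28 × 114.3085 = $489.24 thousand.

$489.24 thousand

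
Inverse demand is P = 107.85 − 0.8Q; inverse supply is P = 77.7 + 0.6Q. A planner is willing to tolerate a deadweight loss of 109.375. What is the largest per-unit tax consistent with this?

17.5

Competitive equilibrium: 107.85 − 0.8Q = 77.7 + 0.6Q → Q* = 21.5357, P* = 90.6214.
A tax t gives ΔQ = t/1.4 and wedge t, so DWL = t²/2.8.
t²/2.8 = 109.375 → t² = 306.25 → t = 17.5.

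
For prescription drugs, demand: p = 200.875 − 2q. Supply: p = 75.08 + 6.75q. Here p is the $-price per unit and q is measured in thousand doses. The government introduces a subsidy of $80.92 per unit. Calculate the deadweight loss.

Competitive equilibrium: 200.875 − 2q = 75.08 + 6.75q → q* = 14.3766, p* = 172.1219.
The subsidy lowers effective supply by 80.92: p = 6.75q − 5.84.
New quantity: 200.875 − 2q = 6.75q − 5.84 → q' = 23.6246.
Overproduction Δq = 23.6246 − 14.3766 = 9.248; wedge = subsidy = 80.92.
DWL = ½ × 9.248 × 80.92 = $374.17 thousand.

$374.17 thousand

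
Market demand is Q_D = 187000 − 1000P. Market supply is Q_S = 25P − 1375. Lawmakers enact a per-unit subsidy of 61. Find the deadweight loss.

In inverse form: demand P = 187 − 0.001Q, supply P = 55 + 0.04Q.
Competitive equilibrium: 187 − 0.001Q = 55 + 0.04Q → Q* = 3219.5122, P* = 183.7805.
The subsidy lowers effective supply by 61: P = 0.04Q − 6.
New quantity: 187 − 0.001Q = 0.04Q − 6 → Q' = 4707.3171.
Overproduction ΔQ = 4707.3171 − 3219.5122 = 1487.8049; wedge = subsidy = 61.
The triangle = ½ × 1487.8049 × 61 = 45378.05.

45378.05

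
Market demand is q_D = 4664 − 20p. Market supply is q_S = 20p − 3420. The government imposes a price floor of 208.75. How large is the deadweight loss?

In inverse form: demand p = 233.2 − 0.05q, supply p = 171 + 0.05q.
Competitive equilibrium: 233.2 − 0.05q = 171 + 0.05q → q* = 622, p* = 202.1.
At the floor p = 208.75, quantity demanded = (233.2 − 208.75)/0.05 = 489.
Sellers' marginal cost at q' = 489: 171 + 0.05·489 = 195.45.
Δq = 622 − 489 = 133; wedge = 208.75 − 195.45 = 13.3.
Welfare loss = ½ × 133 × 13.3 = 884.45.

884.45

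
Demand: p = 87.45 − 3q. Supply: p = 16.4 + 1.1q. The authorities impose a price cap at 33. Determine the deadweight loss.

Competitive equilibrium: 87.45 − 3q = 16.4 + 1.1q → q* = 17.3293, p* = 35.4622.
At the ceiling p = 33, quantity supplied = (33 − 16.4)/1.1 = 15.0909.
Willingness to pay at q' = 15.0909: 87.45 − 3·15.0909 = 42.1773.
Δq = 17.3293 − 15.0909 = 2.2384; wedge = 42.1773 − 33 = 9.1773.
The triangle = ½ × 2.2384 × 9.1773 = 10.27.

10.27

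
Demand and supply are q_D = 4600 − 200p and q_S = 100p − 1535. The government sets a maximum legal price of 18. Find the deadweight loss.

In inverse form: demand p = 23 − 0.005q, supply p = 15.35 + 0.01q.
Competitive equilibrium: 23 − 0.005q = 15.35 + 0.01q → q* = 510, p* = 20.45.
At the ceiling p = 18, quantity supplied = (18 − 15.35)/0.01 = 265.
Willingness to pay at q' = 265: 23 − 0.005·265 = 21.675.
Δq = 510 − 265 = 245; wedge = 21.675 − 18 = 3.675.
DWL = ½ × 245 × 3.675 = 450.19.

450.19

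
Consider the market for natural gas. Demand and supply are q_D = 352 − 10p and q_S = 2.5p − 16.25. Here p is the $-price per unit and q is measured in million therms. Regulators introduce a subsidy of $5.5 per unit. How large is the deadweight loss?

$30.25 million

In inverse form: demand p = 35.2 − 0.1q, supply p = 6.5 + 0.4q.
Competitive equilibrium: 35.2 − 0.1q = 6.5 + 0.4q → q* = 57.4, p* = 29.46.
The subsidy lowers effective supply by 5.5: p = 1 + 0.4q.
New quantity: 35.2 − 0.1q = 1 + 0.4q → q' = 68.4.
Overproduction Δq = 68.4 − 57.4 = 11; wedge = subsidy = 5.5.
Welfare loss = ½ × 11 × 5.5 = $30.25 million.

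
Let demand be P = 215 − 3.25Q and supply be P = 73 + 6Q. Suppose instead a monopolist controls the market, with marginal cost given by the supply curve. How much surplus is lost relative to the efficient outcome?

73.68

Competitive equilibrium: 215 − 3.25Q = 73 + 6Q → Q* = 15.3514, P* = 165.1081.
Marginal revenue: MR = 215 − 6.5Q. Set MR = MC: 215 − 6.5Q = 73 + 6Q → Q_m = 11.36.
Price P_m = 215 − 3.25·11.36 = 178.08; MC(Q_m) = 73 + 6·11.36 = 141.16.
Competitive Q* = 15.3514, so ΔQ = 3.9914; wedge = 178.08 − 141.16 = 36.92.
DWL = ½ × 3.9914 × 36.92 = 73.68.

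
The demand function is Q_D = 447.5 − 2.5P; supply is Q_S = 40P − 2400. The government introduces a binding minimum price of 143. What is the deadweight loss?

In inverse form: demand P = 179 − 0.4Q, supply P = 60 + 0.025Q.
Competitive equilibrium: 179 − 0.4Q = 60 + 0.025Q → Q* = 280, P* = 67.
At the floor P = 143, quantity demanded = (179 − 143)/0.4 = 90.
Sellers' marginal cost at Q' = 90: 60 + 0.025·90 = 62.25.
ΔQ = 280 − 90 = 190; wedge = 143 − 62.25 = 80.75.
The triangle = ½ × 190 × 80.75 = 7671.25.

7671.25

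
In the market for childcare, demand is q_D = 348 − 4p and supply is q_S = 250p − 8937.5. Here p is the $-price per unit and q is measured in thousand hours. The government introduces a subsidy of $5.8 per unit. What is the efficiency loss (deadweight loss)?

$66.22 thousand

In inverse form: demand p = 87 − 0.25q, supply p = 35.75 + 0.004q.
Competitive equilibrium: 87 − 0.25q = 35.75 + 0.004q → q* = 201.7717, p* = 36.5571.
The subsidy lowers effective supply by 5.8: p = 29.95 + 0.004q.
New quantity: 87 − 0.25q = 29.95 + 0.004q → q' = 224.6063.
Overproduction Δq = 224.6063 − 201.7717 = 22.8346; wedge = subsidy = 5.8.
Welfare loss = ½ × 22.8346 × 5.8 = $66.22 thousand.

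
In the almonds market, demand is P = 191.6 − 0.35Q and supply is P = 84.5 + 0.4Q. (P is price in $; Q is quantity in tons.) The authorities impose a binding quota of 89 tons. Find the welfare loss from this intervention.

Competitive equilibrium: 191.6 − 0.35Q = 84.5 + 0.4Q → Q* = 142.8, P* = 141.62.
At Q = 89: demand price = 191.6 − 0.35·89 = 160.45; supply price = 84.5 + 0.4·89 = 120.1.
ΔQ = 142.8 − 89 = 53.8; wedge = 160.45 − 120.1 = 40.35.
DWL = ½ × 53.8 × 40.35 = $1085.415.

$1085.415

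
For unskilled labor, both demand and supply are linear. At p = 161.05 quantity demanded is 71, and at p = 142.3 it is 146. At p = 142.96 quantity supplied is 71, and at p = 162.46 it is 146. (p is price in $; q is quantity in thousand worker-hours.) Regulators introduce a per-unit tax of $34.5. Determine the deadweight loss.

Demand slope = (142.3 − 161.05)/(146 − 71) = −0.25, so p = 178.8 − 0.25q.
Supply slope = (162.46 − 142.96)/(146 − 71) = 0.26, so p = 124.5 + 0.26q.
Competitive equilibrium: 178.8 − 0.25q = 124.5 + 0.26q → q* = 106.4706, p* = 152.1824.
With the tax, the buyer price exceeds the seller price by 34.5: (178.8 − 0.25q) − (124.5 + 0.26q) = 34.5 → q' = 38.8235.
Δq = 106.4706 − 38.8235 = 67.6471; the wedge equals the tax, 34.5.
DWL = ½ × 67.6471 × 34.5 = $1166.91 thousand.

$1166.91 thousand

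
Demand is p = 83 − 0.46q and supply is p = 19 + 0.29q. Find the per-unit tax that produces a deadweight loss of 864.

36

Competitive equilibrium: 83 − 0.46q = 19 + 0.29q → q* = 85.3333, p* = 43.7467.
A tax t gives Δq = t/0.75 and wedge t, so DWL = t²/1.5.
t²/1.5 = 864 → t² = 1296 → t = 36.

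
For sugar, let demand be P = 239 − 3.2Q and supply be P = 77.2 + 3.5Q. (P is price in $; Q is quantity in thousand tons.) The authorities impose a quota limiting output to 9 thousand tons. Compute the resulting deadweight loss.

$768.82 thousand

Competitive equilibrium: 239 − 3.2Q = 77.2 + 3.5Q → Q* = 24.14925, P* = 161.72239.
At Q = 9: demand price = 239 − 3.2·9 = 210.2; supply price = 77.2 + 3.5·9 = 108.7.
ΔQ = 24.14925 − 9 = 15.14925; wedge = 210.2 − 108.7 = 101.5.
The triangle = ½ × 15.14925 × 101.5 = $768.82 thousand.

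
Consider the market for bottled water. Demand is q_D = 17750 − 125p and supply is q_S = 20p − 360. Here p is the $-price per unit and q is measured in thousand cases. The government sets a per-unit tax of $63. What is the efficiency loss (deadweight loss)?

In inverse form: demand p = 142 − 0.008q, supply p = 18 + 0.05q.
Competitive equilibrium: 142 − 0.008q = 18 + 0.05q → q* = 2137.931, p* = 124.8966.
With the tax, the buyer price exceeds the seller price by 63: (142 − 0.008q) − (18 + 0.05q) = 63 → q' = 1051.7241.
Δq = 2137.931 − 1051.7241 = 1086.2069; the wedge equals the tax, 63.
Welfare loss = ½ × 1086.2069 × 63 = $34215.52 thousand.

$34215.52 thousand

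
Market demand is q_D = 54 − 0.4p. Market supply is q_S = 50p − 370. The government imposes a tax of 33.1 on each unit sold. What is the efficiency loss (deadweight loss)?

In inverse form: demand p = 135 − 2.5q, supply p = 7.4 + 0.02q.
Competitive equilibrium: 135 − 2.5q = 7.4 + 0.02q → q* = 50.6349, p* = 8.4127.
With the tax, the buyer price exceeds the seller price by 33.1: (135 − 2.5q) − (7.4 + 0.02q) = 33.1 → q' = 37.5.
Δq = 50.6349 − 37.5 = 13.1349; the wedge equals the tax, 33.1.
DWL = ½ × 13.1349 × 33.1 = 217.38.

217.38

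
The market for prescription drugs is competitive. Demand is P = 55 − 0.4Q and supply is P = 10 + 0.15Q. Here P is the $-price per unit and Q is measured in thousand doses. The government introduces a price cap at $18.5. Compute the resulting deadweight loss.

$173.96 thousand

Competitive equilibrium: 55 − 0.4Q = 10 + 0.15Q → Q* = 81.8182, P* = 22.2727.
At the ceiling P = 18.5, quantity supplied = (18.5 − 10)/0.15 = 56.6667.
Willingness to pay at Q' = 56.6667: 55 − 0.4·56.6667 = 32.3333.
ΔQ = 81.8182 − 56.6667 = 25.1515; wedge = 32.3333 − 18.5 = 13.8333.
Welfare loss = ½ × 25.1515 × 13.8333 = $173.96 thousand.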